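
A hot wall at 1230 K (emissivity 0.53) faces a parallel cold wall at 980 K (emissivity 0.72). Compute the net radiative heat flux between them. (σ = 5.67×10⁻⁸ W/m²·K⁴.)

q ≈ 34000 W/m²

For two large parallel gray plates, q = σ(T₁⁴ − T₂⁴) / (1/ε₁ + 1/ε₂ − 1).
1/ε₁ + 1/ε₂ − 1 = 1/0.53 + 1/0.72 − 1 = 2.276.
T₁⁴ − T₂⁴ = 2.29×10^12 − 9.22×10^11 = 1.37×10^12 K⁴.
q = 5.67×10⁻⁸ × 1.37×10^12 / 2.276 = 34000 W/m².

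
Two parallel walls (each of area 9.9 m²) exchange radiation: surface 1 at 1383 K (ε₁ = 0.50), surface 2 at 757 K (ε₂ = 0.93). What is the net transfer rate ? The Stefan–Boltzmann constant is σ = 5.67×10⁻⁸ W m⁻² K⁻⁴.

Q ≈ 9.01×10^5 W

For two large parallel gray plates, q = σ(T₁⁴ − T₂⁴) / (1/ε₁ + 1/ε₂ − 1).
1/ε₁ + 1/ε₂ − 1 = 1/0.50 + 1/0.93 − 1 = 2.075.
T₁⁴ − T₂⁴ = 3.66×10^12 − 3.28×10^11 = 3.33×10^12 K⁴.
q = 5.67×10⁻⁸ × 3.33×10^12 / 2.075 = 91000 W/m².
Q = q·A = 91000 × 9.9 = 9.01×10^5 W.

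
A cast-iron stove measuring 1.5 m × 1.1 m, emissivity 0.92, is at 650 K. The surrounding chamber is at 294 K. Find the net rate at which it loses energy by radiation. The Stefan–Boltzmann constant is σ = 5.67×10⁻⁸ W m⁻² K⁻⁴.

A = 1.5 × 1.1 = 1.65 m².
Q = εσA(T⁴ − T_s⁴). T⁴ − T_s⁴ = (650)⁴ − (294)⁴ = 1.79×10^11 − 7.47×10^9 = 1.71×10^11 K⁴.
Q = 0.92 × 5.67×10⁻⁸ × 1.65 × 1.71×10^11 = 14700 W.

Q ≈ 14700 W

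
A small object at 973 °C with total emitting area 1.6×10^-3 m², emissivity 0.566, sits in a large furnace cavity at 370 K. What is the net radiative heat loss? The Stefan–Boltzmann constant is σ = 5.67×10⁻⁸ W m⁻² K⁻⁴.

Convert: 973 °C = 1246 K.
Q = εσA(T⁴ − T_s⁴). T⁴ − T_s⁴ = (1246)⁴ − (370)⁴ = 2.41×10^12 − 1.87×10^10 = 2.39×10^12 K⁴.
Q = 0.566 × 5.67×10⁻⁸ × 1.60×10^-3 × 2.39×10^12 = 123 W.

Q ≈ 123 W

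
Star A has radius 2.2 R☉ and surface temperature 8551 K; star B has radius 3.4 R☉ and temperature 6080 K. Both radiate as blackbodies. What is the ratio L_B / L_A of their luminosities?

L = 4πR²σT⁴ ∝ R²T⁴, so L_B/L_A = (3.4/2.2)² × (6080/8551)⁴ = 2.39 × 0.256 = 0.610.

L_B/L_A ≈ 0.610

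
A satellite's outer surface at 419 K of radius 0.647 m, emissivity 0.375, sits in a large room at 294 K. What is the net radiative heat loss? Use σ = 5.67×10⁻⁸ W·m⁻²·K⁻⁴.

A = 4πr² = 4π × (0.647)² = 5.26 m².
Q = εσA(T⁴ − T_s⁴). T⁴ − T_s⁴ = (419)⁴ − (294)⁴ = 3.08×10^10 − 7.47×10^9 = 2.34×10^10 K⁴.
Q = 0.375 × 5.67×10⁻⁸ × 5.26 × 2.34×10^10 = 2610 W.

Q ≈ 2610 W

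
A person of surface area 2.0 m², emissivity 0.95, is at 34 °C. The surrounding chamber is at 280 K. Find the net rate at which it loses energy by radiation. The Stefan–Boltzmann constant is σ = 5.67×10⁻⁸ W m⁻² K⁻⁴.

Convert: 34 °C = 307 K.
Q = εσA(T⁴ − T_s⁴). T⁴ − T_s⁴ = (307)⁴ − (280)⁴ = 8.88×10^9 − 6.15×10^9 = 2.74×10^9 K⁴.
Q = 0.95 × 5.67×10⁻⁸ × 2.00 × 2.74×10^9 = 295 W.

Q ≈ 295 W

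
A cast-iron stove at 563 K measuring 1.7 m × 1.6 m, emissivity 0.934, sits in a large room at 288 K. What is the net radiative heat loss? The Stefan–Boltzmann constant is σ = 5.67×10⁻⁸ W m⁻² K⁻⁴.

Q ≈ 13500 W

A = 1.7 × 1.6 = 2.72 m².
Q = εσA(T⁴ − T_s⁴). T⁴ − T_s⁴ = (563)⁴ − (288)⁴ = 1.00×10^11 − 6.88×10^9 = 9.36×10^10 K⁴.
Q = 0.934 × 5.67×10⁻⁸ × 2.72 × 9.36×10^10 = 13500 W.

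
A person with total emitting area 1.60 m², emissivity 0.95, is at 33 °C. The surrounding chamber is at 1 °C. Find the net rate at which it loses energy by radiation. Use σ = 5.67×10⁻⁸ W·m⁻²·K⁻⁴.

Q ≈ 270 W

Convert: 33 °C = 306 K; 1 °C = 274 K.
Q = εσA(T⁴ − T_s⁴). T⁴ − T_s⁴ = (306)⁴ − (274)⁴ = 8.77×10^9 − 5.64×10^9 = 3.13×10^9 K⁴.
Q = 0.95 × 5.67×10⁻⁸ × 1.60 × 3.13×10^9 = 270 W.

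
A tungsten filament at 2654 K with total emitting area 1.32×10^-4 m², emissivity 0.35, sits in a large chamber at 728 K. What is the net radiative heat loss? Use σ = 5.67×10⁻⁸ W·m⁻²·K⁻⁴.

Q ≈ 129 W

Q = εσA(T⁴ − T_s⁴). T⁴ − T_s⁴ = (2654)⁴ − (728)⁴ = 4.96×10^13 − 2.81×10^11 = 4.93×10^13 K⁴.
Q = 0.35 × 5.67×10⁻⁸ × 1.32×10^-4 × 4.93×10^13 = 129 W.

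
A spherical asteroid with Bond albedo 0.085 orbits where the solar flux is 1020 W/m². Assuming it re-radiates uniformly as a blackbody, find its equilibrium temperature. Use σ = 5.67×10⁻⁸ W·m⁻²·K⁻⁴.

T ≈ 253 K

Power absorbed = (1−a)S·πR²; power emitted = 4πR²σT⁴. Equating and cancelling πR²:
T = ((1−a)S / 4σ)^(1/4) = (933 / (4 × 5.67×10⁻⁸))^(1/4) = (4.12×10^9)^(1/4).
T = 253 K.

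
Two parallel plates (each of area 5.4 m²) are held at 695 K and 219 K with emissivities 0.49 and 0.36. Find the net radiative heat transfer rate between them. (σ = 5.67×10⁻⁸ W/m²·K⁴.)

For two large parallel gray plates, q = σ(T₁⁴ − T₂⁴) / (1/ε₁ + 1/ε₂ − 1).
1/ε₁ + 1/ε₂ − 1 = 1/0.49 + 1/0.36 − 1 = 3.819.
T₁⁴ − T₂⁴ = 2.33×10^11 − 2.30×10^9 = 2.31×10^11 K⁴.
q = 5.67×10⁻⁸ × 2.31×10^11 / 3.819 = 3430 W/m².
Q = q·A = 3430 × 5.4 = 18500 W.

Q ≈ 18500 W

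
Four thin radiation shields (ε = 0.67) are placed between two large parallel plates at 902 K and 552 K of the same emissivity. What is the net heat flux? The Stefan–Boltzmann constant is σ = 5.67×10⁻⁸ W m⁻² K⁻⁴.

Each of the 5 gaps contributes resistance (2/ε − 1) = 2/0.67 − 1 = 1.985; total = 9.925.
q = σ(T₁⁴ − T₂⁴) / 9.925 = 5.67×10⁻⁸ × 5.69×10^11 / 9.925 = 3250 W/m².

q ≈ 3250 W/m²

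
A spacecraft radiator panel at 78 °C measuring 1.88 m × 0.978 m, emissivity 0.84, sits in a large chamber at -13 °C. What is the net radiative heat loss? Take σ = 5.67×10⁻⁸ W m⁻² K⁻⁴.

Q ≈ 929 W

A = 1.88 × 0.978 = 1.84 m².
Convert: 78 °C = 351 K; -13 °C = 260 K.
Q = εσA(T⁴ − T_s⁴). T⁴ − T_s⁴ = (351)⁴ − (260)⁴ = 1.52×10^10 − 4.57×10^9 = 1.06×10^10 K⁴.
Q = 0.84 × 5.67×10⁻⁸ × 1.84 × 1.06×10^10 = 929 W.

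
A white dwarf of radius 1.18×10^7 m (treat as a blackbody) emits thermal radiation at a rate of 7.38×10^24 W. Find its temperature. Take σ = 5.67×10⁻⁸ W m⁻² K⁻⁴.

T ≈ 16500 K

A = 4πr² = 4π × (1.18×10^7)² = 1.75×10^15 m².
From P = σAT⁴, T = (P / σA)^(1/4) = (7.38×10^24 / (5.67×10⁻⁸ × 1.75×10^15))^(1/4).
T = (7.44×10^16)^(1/4) = 16500 K.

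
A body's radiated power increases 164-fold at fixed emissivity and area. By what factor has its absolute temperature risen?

factor ≈ 3.58

P ∝ T⁴ ⇒ T ∝ P^(1/4), so T scales by (164)^(1/4) = 3.58.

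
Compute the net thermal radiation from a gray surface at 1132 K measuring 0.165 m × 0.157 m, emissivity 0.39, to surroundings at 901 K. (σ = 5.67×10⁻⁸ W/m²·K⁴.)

Q ≈ 563 W

A = 0.165 × 0.157 = 0.0259 m².
Q = εσA(T⁴ − T_s⁴). T⁴ − T_s⁴ = (1132)⁴ − (901)⁴ = 1.64×10^12 − 6.59×10^11 = 9.83×10^11 K⁴.
Q = 0.39 × 5.67×10⁻⁸ × 0.0259 × 9.83×10^11 = 563 W.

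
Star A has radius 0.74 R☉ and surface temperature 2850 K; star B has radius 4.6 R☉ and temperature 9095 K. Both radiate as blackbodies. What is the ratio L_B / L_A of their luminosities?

L = 4πR²σT⁴ ∝ R²T⁴, so L_B/L_A = (4.6/0.74)² × (9095/2850)⁴ = 38.6 × 104 = 4010.

L_B/L_A ≈ 4010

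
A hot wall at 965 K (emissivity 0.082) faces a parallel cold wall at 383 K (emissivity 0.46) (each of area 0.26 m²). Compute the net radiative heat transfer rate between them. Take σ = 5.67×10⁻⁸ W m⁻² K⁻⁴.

For two large parallel gray plates, q = σ(T₁⁴ − T₂⁴) / (1/ε₁ + 1/ε₂ − 1).
1/ε₁ + 1/ε₂ − 1 = 1/0.082 + 1/0.46 − 1 = 13.37.
T₁⁴ − T₂⁴ = 8.67×10^11 − 2.15×10^10 = 8.46×10^11 K⁴.
q = 5.67×10⁻⁸ × 8.46×10^11 / 13.37 = 3590 W/m².
Q = q·A = 3590 × 0.26 = 933 W.

Q ≈ 933 W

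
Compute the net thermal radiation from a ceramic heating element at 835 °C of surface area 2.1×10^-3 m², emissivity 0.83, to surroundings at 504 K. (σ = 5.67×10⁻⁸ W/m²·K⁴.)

Q ≈ 143 W

Convert: 835 °C = 1108 K.
Q = εσA(T⁴ − T_s⁴). T⁴ − T_s⁴ = (1108)⁴ − (504)⁴ = 1.51×10^12 − 6.45×10^10 = 1.44×10^12 K⁴.
Q = 0.83 × 5.67×10⁻⁸ × 2.10×10^-3 × 1.44×10^12 = 143 W.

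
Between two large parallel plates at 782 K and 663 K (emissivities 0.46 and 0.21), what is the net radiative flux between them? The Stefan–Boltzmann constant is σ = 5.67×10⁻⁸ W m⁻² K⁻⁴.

q ≈ 1730 W/m²

For two large parallel gray plates, q = σ(T₁⁴ − T₂⁴) / (1/ε₁ + 1/ε₂ − 1).
1/ε₁ + 1/ε₂ − 1 = 1/0.46 + 1/0.21 − 1 = 5.936.
T₁⁴ − T₂⁴ = 3.74×10^11 − 1.93×10^11 = 1.81×10^11 K⁴.
q = 5.67×10⁻⁸ × 1.81×10^11 / 5.936 = 1730 W/m².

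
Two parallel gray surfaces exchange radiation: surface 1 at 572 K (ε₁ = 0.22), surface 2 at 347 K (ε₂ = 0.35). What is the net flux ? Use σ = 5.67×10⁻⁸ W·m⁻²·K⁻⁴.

For two large parallel gray plates, q = σ(T₁⁴ − T₂⁴) / (1/ε₁ + 1/ε₂ − 1).
1/ε₁ + 1/ε₂ − 1 = 1/0.22 + 1/0.35 − 1 = 6.403.
T₁⁴ − T₂⁴ = 1.07×10^11 − 1.45×10^10 = 9.26×10^10 K⁴.
q = 5.67×10⁻⁸ × 9.26×10^10 / 6.403 = 820 W/m².

q ≈ 820 W/m²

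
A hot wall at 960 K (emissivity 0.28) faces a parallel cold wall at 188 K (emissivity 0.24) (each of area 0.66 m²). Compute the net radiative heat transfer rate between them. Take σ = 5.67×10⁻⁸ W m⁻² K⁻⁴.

For two large parallel gray plates, q = σ(T₁⁴ − T₂⁴) / (1/ε₁ + 1/ε₂ − 1).
1/ε₁ + 1/ε₂ − 1 = 1/0.28 + 1/0.24 − 1 = 6.738.
T₁⁴ − T₂⁴ = 8.49×10^11 − 1.25×10^9 = 8.48×10^11 K⁴.
q = 5.67×10⁻⁸ × 8.48×10^11 / 6.738 = 7140 W/m².
Q = q·A = 7140 × 0.66 = 4710 W.

Q ≈ 4710 W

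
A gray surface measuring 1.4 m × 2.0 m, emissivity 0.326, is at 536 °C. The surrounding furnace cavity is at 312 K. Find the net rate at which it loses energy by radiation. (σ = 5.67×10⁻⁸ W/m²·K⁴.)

Q ≈ 21700 W

A = 1.4 × 2.0 = 2.80 m².
Convert: 536 °C = 809 K.
Q = εσA(T⁴ − T_s⁴). T⁴ − T_s⁴ = (809)⁴ − (312)⁴ = 4.28×10^11 − 9.48×10^9 = 4.19×10^11 K⁴.
Q = 0.326 × 5.67×10⁻⁸ × 2.80 × 4.19×10^11 = 21700 W.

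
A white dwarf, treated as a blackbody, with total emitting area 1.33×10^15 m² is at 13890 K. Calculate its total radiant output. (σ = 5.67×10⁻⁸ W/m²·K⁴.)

P = σAT⁴ = 5.67×10⁻⁸ × 1.33×10^15 × (13890)⁴ = 5.67×10⁻⁸ × 1.33×10^15 × 3.72×10^16.
P = 2.81×10^24 W.

P ≈ 2.81×10^24 W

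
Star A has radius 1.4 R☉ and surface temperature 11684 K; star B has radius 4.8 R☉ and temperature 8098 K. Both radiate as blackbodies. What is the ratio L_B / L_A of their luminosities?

L_B/L_A ≈ 2.71

L = 4πR²σT⁴ ∝ R²T⁴, so L_B/L_A = (4.8/1.4)² × (8098/11684)⁴ = 11.8 × 0.231 = 2.71.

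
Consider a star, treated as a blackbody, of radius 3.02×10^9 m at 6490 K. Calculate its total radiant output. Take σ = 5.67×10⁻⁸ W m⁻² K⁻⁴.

A = 4πr² = 4π × (3.02×10^9)² = 1.15×10^20 m².
P = σAT⁴ = 5.67×10⁻⁸ × 1.15×10^20 × (6490)⁴ = 5.67×10⁻⁸ × 1.15×10^20 × 1.77×10^15.
P = 1.15×10^28 W.

P ≈ 1.15×10^28 W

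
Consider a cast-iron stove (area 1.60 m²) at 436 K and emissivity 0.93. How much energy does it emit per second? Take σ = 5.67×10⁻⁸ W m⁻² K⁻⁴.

P ≈ 3050 W

P = εσAT⁴ = 0.93 × 5.67×10⁻⁸ × 1.60 × (436)⁴ = 0.93 × 5.67×10⁻⁸ × 1.60 × 3.61×10^10.
P = 3050 W.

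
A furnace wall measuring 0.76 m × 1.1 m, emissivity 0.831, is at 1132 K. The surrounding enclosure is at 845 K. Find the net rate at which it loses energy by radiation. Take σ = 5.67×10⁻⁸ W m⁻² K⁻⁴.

Q ≈ 44600 W

A = 0.76 × 1.1 = 0.836 m².
Q = εσA(T⁴ − T_s⁴). T⁴ − T_s⁴ = (1132)⁴ − (845)⁴ = 1.64×10^12 − 5.10×10^11 = 1.13×10^12 K⁴.
Q = 0.831 × 5.67×10⁻⁸ × 0.836 × 1.13×10^12 = 44600 W.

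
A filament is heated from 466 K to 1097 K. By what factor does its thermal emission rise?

P ∝ T⁴, so the ratio is (1097/466)⁴ = (2.354)⁴ = 30.7.

ratio ≈ 30.7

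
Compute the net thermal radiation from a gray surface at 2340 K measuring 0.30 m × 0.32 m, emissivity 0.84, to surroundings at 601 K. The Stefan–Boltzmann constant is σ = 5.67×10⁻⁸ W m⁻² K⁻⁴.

Q ≈ 1.36×10^5 W

A = 0.30 × 0.32 = 0.0960 m².
Q = εσA(T⁴ − T_s⁴). T⁴ − T_s⁴ = (2340)⁴ − (601)⁴ = 3.00×10^13 − 1.30×10^11 = 2.99×10^13 K⁴.
Q = 0.84 × 5.67×10⁻⁸ × 0.0960 × 2.99×10^13 = 1.36×10^5 W.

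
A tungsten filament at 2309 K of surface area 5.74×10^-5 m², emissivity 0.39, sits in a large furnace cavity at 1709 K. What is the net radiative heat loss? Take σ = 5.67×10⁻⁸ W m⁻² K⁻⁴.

Q = εσA(T⁴ − T_s⁴). T⁴ − T_s⁴ = (2309)⁴ − (1709)⁴ = 2.84×10^13 − 8.53×10^12 = 1.99×10^13 K⁴.
Q = 0.39 × 5.67×10⁻⁸ × 5.74×10^-5 × 1.99×10^13 = 25.3 W.

Q ≈ 25.3 W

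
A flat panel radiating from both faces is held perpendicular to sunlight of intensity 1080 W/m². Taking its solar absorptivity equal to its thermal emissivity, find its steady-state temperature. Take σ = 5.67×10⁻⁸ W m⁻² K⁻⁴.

Absorbed flux αS = emitted flux 2εσT⁴ per unit area; with α = ε this gives T = (S/2σ)^(1/4).
T = (1080 / (2 × 5.67×10⁻⁸))^(1/4) = (9.52×10^9)^(1/4).
T = 312 K.

T ≈ 312 K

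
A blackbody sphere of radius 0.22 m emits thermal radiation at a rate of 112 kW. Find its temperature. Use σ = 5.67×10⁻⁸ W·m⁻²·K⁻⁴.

A = 4πr² = 4π × (0.22)² = 0.608 m².
From P = σAT⁴, T = (P / σA)^(1/4) = (1.12×10^5 / (5.67×10⁻⁸ × 0.608))^(1/4).
T = (3.25×10^12)^(1/4) = 1340 K.

T ≈ 1340 K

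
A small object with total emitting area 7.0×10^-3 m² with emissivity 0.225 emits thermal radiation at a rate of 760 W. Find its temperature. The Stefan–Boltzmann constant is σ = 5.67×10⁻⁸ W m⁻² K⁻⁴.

From P = εσAT⁴, T = (P / εσA)^(1/4) = (760 / (0.225 × 5.67×10⁻⁸ × 7.00×10^-3))^(1/4).
T = (8.51×10^12)^(1/4) = 1710 K.

T ≈ 1710 K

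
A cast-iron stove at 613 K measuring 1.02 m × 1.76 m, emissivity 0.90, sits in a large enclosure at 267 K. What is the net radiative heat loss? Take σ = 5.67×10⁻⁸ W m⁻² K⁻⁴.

Q ≈ 12500 W

A = 1.02 × 1.76 = 1.80 m².
Q = εσA(T⁴ − T_s⁴). T⁴ − T_s⁴ = (613)⁴ − (267)⁴ = 1.41×10^11 − 5.08×10^9 = 1.36×10^11 K⁴.
Q = 0.90 × 5.67×10⁻⁸ × 1.80 × 1.36×10^11 = 12500 W.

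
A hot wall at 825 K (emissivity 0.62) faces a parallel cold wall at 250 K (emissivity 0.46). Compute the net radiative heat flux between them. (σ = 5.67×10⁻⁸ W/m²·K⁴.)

For two large parallel gray plates, q = σ(T₁⁴ − T₂⁴) / (1/ε₁ + 1/ε₂ − 1).
1/ε₁ + 1/ε₂ − 1 = 1/0.62 + 1/0.46 − 1 = 2.787.
T₁⁴ − T₂⁴ = 4.63×10^11 − 3.91×10^9 = 4.59×10^11 K⁴.
q = 5.67×10⁻⁸ × 4.59×10^11 / 2.787 = 9350 W/m².

q ≈ 9350 W/m²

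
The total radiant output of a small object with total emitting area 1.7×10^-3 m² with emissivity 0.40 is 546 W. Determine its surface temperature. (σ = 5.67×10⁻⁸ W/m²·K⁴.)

T ≈ 1940 K

From P = εσAT⁴, T = (P / εσA)^(1/4) = (546 / (0.40 × 5.67×10⁻⁸ × 1.70×10^-3))^(1/4).
T = (1.42×10^13)^(1/4) = 1940 K.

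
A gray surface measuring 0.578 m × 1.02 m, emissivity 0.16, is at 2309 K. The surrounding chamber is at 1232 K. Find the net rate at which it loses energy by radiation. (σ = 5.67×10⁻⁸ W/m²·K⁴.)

A = 0.578 × 1.02 = 0.590 m².
Q = εσA(T⁴ − T_s⁴). T⁴ − T_s⁴ = (2309)⁴ − (1232)⁴ = 2.84×10^13 − 2.30×10^12 = 2.61×10^13 K⁴.
Q = 0.16 × 5.67×10⁻⁸ × 0.590 × 2.61×10^13 = 1.40×10^5 W.

Q ≈ 1.40×10^5 W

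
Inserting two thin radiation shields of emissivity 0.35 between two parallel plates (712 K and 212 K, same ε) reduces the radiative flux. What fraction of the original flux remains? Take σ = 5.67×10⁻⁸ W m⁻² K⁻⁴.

ratio ≈ 0.333

With N identical shields there are N+1 = 3 gaps in series, each with the same radiative resistance, so the flux falls to 1/(N+1) of its unshielded value.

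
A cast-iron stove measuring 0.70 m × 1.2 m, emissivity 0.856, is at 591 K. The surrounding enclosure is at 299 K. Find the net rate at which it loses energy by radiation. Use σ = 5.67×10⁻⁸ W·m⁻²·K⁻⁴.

Q ≈ 4650 W

A = 0.70 × 1.2 = 0.840 m².
Q = εσA(T⁴ − T_s⁴). T⁴ − T_s⁴ = (591)⁴ − (299)⁴ = 1.22×10^11 − 7.99×10^9 = 1.14×10^11 K⁴.
Q = 0.856 × 5.67×10⁻⁸ × 0.840 × 1.14×10^11 = 4650 W.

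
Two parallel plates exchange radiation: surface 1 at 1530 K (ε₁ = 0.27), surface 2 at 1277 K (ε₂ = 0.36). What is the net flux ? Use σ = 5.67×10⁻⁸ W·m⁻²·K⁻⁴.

q ≈ 29200 W/m²

For two large parallel gray plates, q = σ(T₁⁴ − T₂⁴) / (1/ε₁ + 1/ε₂ − 1).
1/ε₁ + 1/ε₂ − 1 = 1/0.27 + 1/0.36 − 1 = 5.481.
T₁⁴ − T₂⁴ = 5.48×10^12 − 2.66×10^12 = 2.82×10^12 K⁴.
q = 5.67×10⁻⁸ × 2.82×10^12 / 5.481 = 29200 W/m².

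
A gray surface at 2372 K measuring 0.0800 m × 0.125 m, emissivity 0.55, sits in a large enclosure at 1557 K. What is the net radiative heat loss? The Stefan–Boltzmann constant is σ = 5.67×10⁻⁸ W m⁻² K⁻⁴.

A = 0.0800 × 0.125 = 0.0100 m².
Q = εσA(T⁴ − T_s⁴). T⁴ − T_s⁴ = (2372)⁴ − (1557)⁴ = 3.17×10^13 − 5.88×10^12 = 2.58×10^13 K⁴.
Q = 0.55 × 5.67×10⁻⁸ × 0.0100 × 2.58×10^13 = 8040 W.

Q ≈ 8040 W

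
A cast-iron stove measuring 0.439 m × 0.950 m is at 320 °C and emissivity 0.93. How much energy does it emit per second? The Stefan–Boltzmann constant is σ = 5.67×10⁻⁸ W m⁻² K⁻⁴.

A = 0.439 × 0.950 = 0.417 m².
320 °C = 593 K.
P = εσAT⁴ = 0.93 × 5.67×10⁻⁸ × 0.417 × (593)⁴ = 0.93 × 5.67×10⁻⁸ × 0.417 × 1.24×10^11.
P = 2720 W.

P ≈ 2720 W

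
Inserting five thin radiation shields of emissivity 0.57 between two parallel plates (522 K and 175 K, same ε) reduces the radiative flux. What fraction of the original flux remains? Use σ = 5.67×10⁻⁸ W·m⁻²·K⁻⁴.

With N identical shields there are N+1 = 6 gaps in series, each with the same radiative resistance, so the flux falls to 1/(N+1) of its unshielded value.

ratio ≈ 0.167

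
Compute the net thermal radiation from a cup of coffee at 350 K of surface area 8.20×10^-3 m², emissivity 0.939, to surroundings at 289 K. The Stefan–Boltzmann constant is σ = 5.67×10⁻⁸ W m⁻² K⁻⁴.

Q = εσA(T⁴ − T_s⁴). T⁴ − T_s⁴ = (350)⁴ − (289)⁴ = 1.50×10^10 − 6.98×10^9 = 8.03×10^9 K⁴.
Q = 0.939 × 5.67×10⁻⁸ × 8.20×10^-3 × 8.03×10^9 = 3.51 W.

Q ≈ 3.51 W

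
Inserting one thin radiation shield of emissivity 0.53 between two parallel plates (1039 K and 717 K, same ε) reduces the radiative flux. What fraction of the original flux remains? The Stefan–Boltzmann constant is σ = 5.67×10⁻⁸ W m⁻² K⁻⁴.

ratio ≈ 0.500

With N identical shields there are N+1 = 2 gaps in series, each with the same radiative resistance, so the flux falls to 1/(N+1) of its unshielded value.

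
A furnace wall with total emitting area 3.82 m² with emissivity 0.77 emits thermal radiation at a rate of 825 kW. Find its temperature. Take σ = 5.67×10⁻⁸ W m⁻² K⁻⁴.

T ≈ 1490 K

From P = εσAT⁴, T = (P / εσA)^(1/4) = (8.25×10^5 / (0.77 × 5.67×10⁻⁸ × 3.82))^(1/4).
T = (4.95×10^12)^(1/4) = 1490 K.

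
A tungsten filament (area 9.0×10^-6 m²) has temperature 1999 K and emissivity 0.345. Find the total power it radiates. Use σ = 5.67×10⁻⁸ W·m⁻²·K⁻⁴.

Stefan–Boltzmann: P = εσAT⁴ = 0.345 × 5.67×10⁻⁸ × 9.00×10^-6 × (1999)⁴ = 0.345 × 5.67×10⁻⁸ × 9.00×10^-6 × 1.60×10^13.
P = 2.81 W.

P ≈ 2.81 W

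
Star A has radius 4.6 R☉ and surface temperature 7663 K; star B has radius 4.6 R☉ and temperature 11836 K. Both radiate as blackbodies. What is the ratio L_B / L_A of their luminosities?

L = 4πR²σT⁴ ∝ R²T⁴, so L_B/L_A = (4.6/4.6)² × (11836/7663)⁴ = 1.00 × 5.69 = 5.69.

L_B/L_A ≈ 5.69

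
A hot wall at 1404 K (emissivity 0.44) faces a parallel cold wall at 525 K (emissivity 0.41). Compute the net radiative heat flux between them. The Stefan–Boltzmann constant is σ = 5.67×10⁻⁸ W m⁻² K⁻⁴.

For two large parallel gray plates, q = σ(T₁⁴ − T₂⁴) / (1/ε₁ + 1/ε₂ − 1).
1/ε₁ + 1/ε₂ − 1 = 1/0.44 + 1/0.41 − 1 = 3.712.
T₁⁴ − T₂⁴ = 3.89×10^12 − 7.60×10^10 = 3.81×10^12 K⁴.
q = 5.67×10⁻⁸ × 3.81×10^12 / 3.712 = 58200 W/m².

q ≈ 58200 W/m²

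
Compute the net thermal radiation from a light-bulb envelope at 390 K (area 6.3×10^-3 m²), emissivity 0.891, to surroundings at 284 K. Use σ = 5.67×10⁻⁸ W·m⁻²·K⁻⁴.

Q = εσA(T⁴ − T_s⁴). T⁴ − T_s⁴ = (390)⁴ − (284)⁴ = 2.31×10^10 − 6.51×10^9 = 1.66×10^10 K⁴.
Q = 0.891 × 5.67×10⁻⁸ × 6.30×10^-3 × 1.66×10^10 = 5.29 W.

Q ≈ 5.29 W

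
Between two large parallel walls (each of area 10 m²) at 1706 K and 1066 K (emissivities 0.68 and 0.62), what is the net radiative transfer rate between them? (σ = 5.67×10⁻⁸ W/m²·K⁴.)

For two large parallel gray plates, q = σ(T₁⁴ − T₂⁴) / (1/ε₁ + 1/ε₂ − 1).
1/ε₁ + 1/ε₂ − 1 = 1/0.68 + 1/0.62 − 1 = 2.083.
T₁⁴ − T₂⁴ = 8.47×10^12 − 1.29×10^12 = 7.18×10^12 K⁴.
q = 5.67×10⁻⁸ × 7.18×10^12 / 2.083 = 1.95×10^5 W/m².
Q = q·A = 1.95×10^5 × 10 = 1.95×10^6 W.

Q ≈ 1.95×10^6 W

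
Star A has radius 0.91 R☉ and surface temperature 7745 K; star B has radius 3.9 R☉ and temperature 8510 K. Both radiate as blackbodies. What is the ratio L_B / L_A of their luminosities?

L_B/L_A ≈ 26.8

L = 4πR²σT⁴ ∝ R²T⁴, so L_B/L_A = (3.9/0.91)² × (8510/7745)⁴ = 18.4 × 1.46 = 26.8.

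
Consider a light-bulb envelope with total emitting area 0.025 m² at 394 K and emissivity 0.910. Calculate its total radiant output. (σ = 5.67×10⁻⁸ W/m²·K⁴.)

P ≈ 31.1 W

P = εσAT⁴ = 0.910 × 5.67×10⁻⁸ × 0.0250 × (394)⁴ = 0.910 × 5.67×10⁻⁸ × 0.0250 × 2.41×10^10.
P = 31.1 W.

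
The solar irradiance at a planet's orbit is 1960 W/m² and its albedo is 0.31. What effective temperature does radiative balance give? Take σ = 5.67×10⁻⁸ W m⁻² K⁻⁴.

T ≈ 278 K

Power absorbed = (1−a)S·πR²; power emitted = 4πR²σT⁴. Equating and cancelling πR²:
T = ((1−a)S / 4σ)^(1/4) = (1350 / (4 × 5.67×10⁻⁸))^(1/4) = (5.96×10^9)^(1/4).
T = 278 K.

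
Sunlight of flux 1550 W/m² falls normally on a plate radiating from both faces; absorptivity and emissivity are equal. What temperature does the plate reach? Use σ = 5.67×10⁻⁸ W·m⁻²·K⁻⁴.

T ≈ 342 K

Absorbed flux αS = emitted flux 2εσT⁴ per unit area; with α = ε this gives T = (S/2σ)^(1/4).
T = (1550 / (2 × 5.67×10⁻⁸))^(1/4) = (1.37×10^10)^(1/4).
T = 342 K.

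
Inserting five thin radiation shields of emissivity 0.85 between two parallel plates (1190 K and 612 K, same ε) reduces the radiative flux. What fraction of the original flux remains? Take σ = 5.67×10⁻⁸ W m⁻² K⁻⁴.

With N identical shields there are N+1 = 6 gaps in series, each with the same radiative resistance, so the flux falls to 1/(N+1) of its unshielded value.

ratio ≈ 0.167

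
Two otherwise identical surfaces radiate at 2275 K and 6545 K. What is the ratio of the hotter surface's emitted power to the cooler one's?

ratio ≈ 68.5

P ∝ T⁴, so the ratio is (6545/2275)⁴ = (2.877)⁴ = 68.5.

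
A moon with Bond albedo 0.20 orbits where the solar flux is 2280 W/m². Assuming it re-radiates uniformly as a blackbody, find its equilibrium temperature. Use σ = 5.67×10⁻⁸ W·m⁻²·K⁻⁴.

Power absorbed = (1−a)S·πR²; power emitted = 4πR²σT⁴. Equating and cancelling πR²:
T = ((1−a)S / 4σ)^(1/4) = (1820 / (4 × 5.67×10⁻⁸))^(1/4) = (8.04×10^9)^(1/4).
T = 299 K.

T ≈ 299 K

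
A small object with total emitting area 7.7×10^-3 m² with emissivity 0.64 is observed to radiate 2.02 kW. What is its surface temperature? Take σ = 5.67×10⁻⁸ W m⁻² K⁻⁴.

From P = εσAT⁴, T = (P / εσA)^(1/4) = (2020 / (0.64 × 5.67×10⁻⁸ × 7.70×10^-3))^(1/4).
T = (7.23×10^12)^(1/4) = 1640 K.

T ≈ 1640 K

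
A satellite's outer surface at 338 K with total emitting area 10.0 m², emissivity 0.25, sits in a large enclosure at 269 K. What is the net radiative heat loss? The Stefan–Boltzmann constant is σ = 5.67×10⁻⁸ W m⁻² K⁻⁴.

Q = εσA(T⁴ − T_s⁴). T⁴ − T_s⁴ = (338)⁴ − (269)⁴ = 1.31×10^10 − 5.24×10^9 = 7.82×10^9 K⁴.
Q = 0.25 × 5.67×10⁻⁸ × 10.0 × 7.82×10^9 = 1110 W.

Q ≈ 1110 W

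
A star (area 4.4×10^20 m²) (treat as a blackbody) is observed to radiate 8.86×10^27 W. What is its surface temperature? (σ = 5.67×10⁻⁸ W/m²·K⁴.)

From P = σAT⁴, T = (P / σA)^(1/4) = (8.86×10^27 / (5.67×10⁻⁸ × 4.40×10^20))^(1/4).
T = (3.55×10^14)^(1/4) = 4340 K.

T ≈ 4340 K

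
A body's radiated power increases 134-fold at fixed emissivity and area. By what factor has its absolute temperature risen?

P ∝ T⁴ ⇒ T ∝ P^(1/4), so T scales by (134)^(1/4) = 3.40.

factor ≈ 3.40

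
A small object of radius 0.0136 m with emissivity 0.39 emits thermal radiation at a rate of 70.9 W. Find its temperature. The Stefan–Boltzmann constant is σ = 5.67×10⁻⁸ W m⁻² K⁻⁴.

T ≈ 1080 K

A = 4πr² = 4π × (0.0136)² = 2.32×10^-3 m².
From P = εσAT⁴, T = (P / εσA)^(1/4) = (70.9 / (0.39 × 5.67×10⁻⁸ × 2.32×10^-3))^(1/4).
T = (1.38×10^12)^(1/4) = 1080 K.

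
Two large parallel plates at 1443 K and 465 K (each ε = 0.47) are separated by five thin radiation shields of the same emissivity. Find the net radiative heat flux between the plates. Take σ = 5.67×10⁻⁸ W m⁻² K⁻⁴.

q ≈ 12500 W/m²

Each of the 6 gaps contributes resistance (2/ε − 1) = 2/0.47 − 1 = 3.255; total = 19.53.
q = σ(T₁⁴ − T₂⁴) / 19.53 = 5.67×10⁻⁸ × 4.29×10^12 / 19.53 = 12500 W/m².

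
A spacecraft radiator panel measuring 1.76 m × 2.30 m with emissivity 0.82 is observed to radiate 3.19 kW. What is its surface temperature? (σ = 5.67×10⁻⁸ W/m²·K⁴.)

A = 1.76 × 2.30 = 4.05 m².
From P = εσAT⁴, T = (P / εσA)^(1/4) = (3190 / (0.82 × 5.67×10⁻⁸ × 4.05))^(1/4).
T = (1.69×10^10)^(1/4) = 361 K.

T ≈ 361 K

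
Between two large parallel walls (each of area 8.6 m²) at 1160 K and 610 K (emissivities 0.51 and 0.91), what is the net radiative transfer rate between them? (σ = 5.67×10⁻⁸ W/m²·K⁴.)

Q ≈ 3.96×10^5 W

For two large parallel gray plates, q = σ(T₁⁴ − T₂⁴) / (1/ε₁ + 1/ε₂ − 1).
1/ε₁ + 1/ε₂ − 1 = 1/0.51 + 1/0.91 − 1 = 2.060.
T₁⁴ − T₂⁴ = 1.81×10^12 − 1.38×10^11 = 1.67×10^12 K⁴.
q = 5.67×10⁻⁸ × 1.67×10^12 / 2.060 = 46000 W/m².
Q = q·A = 46000 × 8.6 = 3.96×10^5 W.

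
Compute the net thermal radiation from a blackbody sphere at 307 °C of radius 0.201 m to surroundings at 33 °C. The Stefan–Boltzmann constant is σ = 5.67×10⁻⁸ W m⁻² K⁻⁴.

Q ≈ 3010 W

A = 4πr² = 4π × (0.201)² = 0.508 m².
Convert: 307 °C = 580 K; 33 °C = 306 K.
Q = σA(T⁴ − T_s⁴). T⁴ − T_s⁴ = (580)⁴ − (306)⁴ = 1.13×10^11 − 8.77×10^9 = 1.04×10^11 K⁴.
Q = 5.67×10⁻⁸ × 0.508 × 1.04×10^11 = 3010 W.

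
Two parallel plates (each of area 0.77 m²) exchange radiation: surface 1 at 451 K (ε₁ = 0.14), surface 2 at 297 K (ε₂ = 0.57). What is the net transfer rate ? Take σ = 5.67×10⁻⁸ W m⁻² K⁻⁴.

Q ≈ 186 W

For two large parallel gray plates, q = σ(T₁⁴ − T₂⁴) / (1/ε₁ + 1/ε₂ − 1).
1/ε₁ + 1/ε₂ − 1 = 1/0.14 + 1/0.57 − 1 = 7.897.
T₁⁴ − T₂⁴ = 4.14×10^10 − 7.78×10^9 = 3.36×10^10 K⁴.
q = 5.67×10⁻⁸ × 3.36×10^10 / 7.897 = 241 W/m².
Q = q·A = 241 × 0.77 = 186 W.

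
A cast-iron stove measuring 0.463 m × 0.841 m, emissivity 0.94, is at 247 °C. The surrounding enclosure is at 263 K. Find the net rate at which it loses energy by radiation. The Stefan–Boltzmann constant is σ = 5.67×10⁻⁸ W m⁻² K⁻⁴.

Q ≈ 1420 W

A = 0.463 × 0.841 = 0.389 m².
Convert: 247 °C = 520 K.
Q = εσA(T⁴ − T_s⁴). T⁴ − T_s⁴ = (520)⁴ − (263)⁴ = 7.31×10^10 − 4.78×10^9 = 6.83×10^10 K⁴.
Q = 0.94 × 5.67×10⁻⁸ × 0.389 × 6.83×10^10 = 1420 W.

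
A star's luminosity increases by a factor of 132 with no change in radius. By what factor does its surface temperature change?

P ∝ T⁴ ⇒ T ∝ P^(1/4), so T scales by (132)^(1/4) = 3.39.

factor ≈ 3.39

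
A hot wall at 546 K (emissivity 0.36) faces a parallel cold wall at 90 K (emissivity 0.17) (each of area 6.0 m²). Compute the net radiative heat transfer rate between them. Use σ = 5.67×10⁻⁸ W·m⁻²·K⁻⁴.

For two large parallel gray plates, q = σ(T₁⁴ − T₂⁴) / (1/ε₁ + 1/ε₂ − 1).
1/ε₁ + 1/ε₂ − 1 = 1/0.36 + 1/0.17 − 1 = 7.660.
T₁⁴ − T₂⁴ = 8.89×10^10 − 6.56×10^7 = 8.88×10^10 K⁴.
q = 5.67×10⁻⁸ × 8.88×10^10 / 7.660 = 657 W/m².
Q = q·A = 657 × 6.0 = 3940 W.

Q ≈ 3940 W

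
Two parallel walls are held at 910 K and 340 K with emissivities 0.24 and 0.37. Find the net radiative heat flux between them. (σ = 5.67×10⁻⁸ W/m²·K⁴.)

For two large parallel gray plates, q = σ(T₁⁴ − T₂⁴) / (1/ε₁ + 1/ε₂ − 1).
1/ε₁ + 1/ε₂ − 1 = 1/0.24 + 1/0.37 − 1 = 5.869.
T₁⁴ − T₂⁴ = 6.86×10^11 − 1.34×10^10 = 6.72×10^11 K⁴.
q = 5.67×10⁻⁸ × 6.72×10^11 / 5.869 = 6500 W/m².

q ≈ 6500 W/m²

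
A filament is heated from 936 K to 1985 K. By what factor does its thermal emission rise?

P ∝ T⁴, so the ratio is (1985/936)⁴ = (2.121)⁴ = 20.2.

ratio ≈ 20.2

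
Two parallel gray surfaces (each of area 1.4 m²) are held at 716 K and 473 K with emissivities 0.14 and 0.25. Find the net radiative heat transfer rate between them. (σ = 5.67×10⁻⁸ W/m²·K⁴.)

Q ≈ 1670 W

For two large parallel gray plates, q = σ(T₁⁴ − T₂⁴) / (1/ε₁ + 1/ε₂ − 1).
1/ε₁ + 1/ε₂ − 1 = 1/0.14 + 1/0.25 − 1 = 10.14.
T₁⁴ − T₂⁴ = 2.63×10^11 − 5.01×10^10 = 2.13×10^11 K⁴.
q = 5.67×10⁻⁸ × 2.13×10^11 / 10.14 = 1190 W/m².
Q = q·A = 1190 × 1.4 = 1670 W.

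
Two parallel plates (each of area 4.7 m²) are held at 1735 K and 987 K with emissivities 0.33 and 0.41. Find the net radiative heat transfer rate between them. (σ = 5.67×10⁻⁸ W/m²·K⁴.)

For two large parallel gray plates, q = σ(T₁⁴ − T₂⁴) / (1/ε₁ + 1/ε₂ − 1).
1/ε₁ + 1/ε₂ − 1 = 1/0.33 + 1/0.41 − 1 = 4.469.
T₁⁴ − T₂⁴ = 9.06×10^12 − 9.49×10^11 = 8.11×10^12 K⁴.
q = 5.67×10⁻⁸ × 8.11×10^12 / 4.469 = 1.03×10^5 W/m².
Q = q·A = 1.03×10^5 × 4.7 = 4.84×10^5 W.

Q ≈ 4.84×10^5 W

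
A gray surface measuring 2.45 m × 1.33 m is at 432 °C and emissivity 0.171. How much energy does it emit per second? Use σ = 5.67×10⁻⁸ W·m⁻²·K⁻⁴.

P ≈ 7800 W

A = 2.45 × 1.33 = 3.26 m².
432 °C = 705 K.
P = εσAT⁴ = 0.171 × 5.67×10⁻⁸ × 3.26 × (705)⁴ = 0.171 × 5.67×10⁻⁸ × 3.26 × 2.47×10^11.
P = 7800 W.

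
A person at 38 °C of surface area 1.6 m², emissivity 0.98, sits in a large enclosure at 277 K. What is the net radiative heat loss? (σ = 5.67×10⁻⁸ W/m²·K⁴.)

Q ≈ 308 W

Convert: 38 °C = 311 K.
Q = εσA(T⁴ − T_s⁴). T⁴ − T_s⁴ = (311)⁴ − (277)⁴ = 9.35×10^9 − 5.89×10^9 = 3.47×10^9 K⁴.
Q = 0.98 × 5.67×10⁻⁸ × 1.60 × 3.47×10^9 = 308 W.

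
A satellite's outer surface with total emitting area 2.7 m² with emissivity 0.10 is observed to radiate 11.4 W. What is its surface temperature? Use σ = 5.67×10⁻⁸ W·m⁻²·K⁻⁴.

From P = εσAT⁴, T = (P / εσA)^(1/4) = (11.4 / (0.10 × 5.67×10⁻⁸ × 2.70))^(1/4).
T = (7.45×10^8)^(1/4) = 165 K.

T ≈ 165 K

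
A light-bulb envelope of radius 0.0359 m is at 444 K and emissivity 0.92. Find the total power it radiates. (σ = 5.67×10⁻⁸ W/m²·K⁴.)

A = 4πr² = 4π × (0.0359)² = 0.0162 m².
Stefan–Boltzmann: P = εσAT⁴ = 0.92 × 5.67×10⁻⁸ × 0.0162 × (444)⁴ = 0.92 × 5.67×10⁻⁸ × 0.0162 × 3.89×10^10.
P = 32.8 W.

P ≈ 32.8 W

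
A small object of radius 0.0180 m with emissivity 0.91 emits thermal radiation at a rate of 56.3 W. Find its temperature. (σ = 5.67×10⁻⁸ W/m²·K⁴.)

T ≈ 720 K

A = 4πr² = 4π × (0.0180)² = 4.07×10^-3 m².
From P = εσAT⁴, T = (P / εσA)^(1/4) = (56.3 / (0.91 × 5.67×10⁻⁸ × 4.07×10^-3))^(1/4).
T = (2.68×10^11)^(1/4) = 720 K.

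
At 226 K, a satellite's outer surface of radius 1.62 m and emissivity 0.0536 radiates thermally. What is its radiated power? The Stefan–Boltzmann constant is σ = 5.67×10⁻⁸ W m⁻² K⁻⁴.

P ≈ 261 W

A = 4πr² = 4π × (1.62)² = 33.0 m².
P = εσAT⁴ = 0.0536 × 5.67×10⁻⁸ × 33.0 × (226)⁴ = 0.0536 × 5.67×10⁻⁸ × 33.0 × 2.61×10^9.
P = 261 W.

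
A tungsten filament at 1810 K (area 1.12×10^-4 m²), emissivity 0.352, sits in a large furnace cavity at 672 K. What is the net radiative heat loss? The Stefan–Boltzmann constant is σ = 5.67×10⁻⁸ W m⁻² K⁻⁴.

Q = εσA(T⁴ − T_s⁴). T⁴ − T_s⁴ = (1810)⁴ − (672)⁴ = 1.07×10^13 − 2.04×10^11 = 1.05×10^13 K⁴.
Q = 0.352 × 5.67×10⁻⁸ × 1.12×10^-4 × 1.05×10^13 = 23.5 W.

Q ≈ 23.5 W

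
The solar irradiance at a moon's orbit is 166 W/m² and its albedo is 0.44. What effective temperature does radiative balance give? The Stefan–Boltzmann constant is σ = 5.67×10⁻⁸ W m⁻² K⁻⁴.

Power absorbed = (1−a)S·πR²; power emitted = 4πR²σT⁴. Equating and cancelling πR²:
T = ((1−a)S / 4σ)^(1/4) = (93.0 / (4 × 5.67×10⁻⁸))^(1/4) = (4.10×10^8)^(1/4).
T = 142 K.

T ≈ 142 K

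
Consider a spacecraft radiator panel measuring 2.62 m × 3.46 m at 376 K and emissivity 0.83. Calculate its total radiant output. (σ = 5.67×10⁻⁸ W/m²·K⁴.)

P ≈ 8530 W

A = 2.62 × 3.46 = 9.07 m².
Stefan–Boltzmann: P = εσAT⁴ = 0.83 × 5.67×10⁻⁸ × 9.07 × (376)⁴ = 0.83 × 5.67×10⁻⁸ × 9.07 × 2.00×10^10.
P = 8530 W.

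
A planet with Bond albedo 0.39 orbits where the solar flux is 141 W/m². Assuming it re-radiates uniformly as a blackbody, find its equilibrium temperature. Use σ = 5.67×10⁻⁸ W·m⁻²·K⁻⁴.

T ≈ 140 K

Power absorbed = (1−a)S·πR²; power emitted = 4πR²σT⁴. Equating and cancelling πR²:
T = ((1−a)S / 4σ)^(1/4) = (86.0 / (4 × 5.67×10⁻⁸))^(1/4) = (3.79×10^8)^(1/4).
T = 140 K.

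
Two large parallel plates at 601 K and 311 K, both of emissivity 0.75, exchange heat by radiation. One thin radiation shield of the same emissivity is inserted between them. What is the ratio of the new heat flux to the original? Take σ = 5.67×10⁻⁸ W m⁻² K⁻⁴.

With N identical shields there are N+1 = 2 gaps in series, each with the same radiative resistance, so the flux falls to 1/(N+1) of its unshielded value.

ratio ≈ 0.500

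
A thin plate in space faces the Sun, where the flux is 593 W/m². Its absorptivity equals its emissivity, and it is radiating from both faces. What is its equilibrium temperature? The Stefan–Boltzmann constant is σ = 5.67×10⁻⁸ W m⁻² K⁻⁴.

T ≈ 269 K

Absorbed flux αS = emitted flux 2εσT⁴ per unit area; with α = ε this gives T = (S/2σ)^(1/4).
T = (593 / (2 × 5.67×10⁻⁸))^(1/4) = (5.23×10^9)^(1/4).
T = 269 K.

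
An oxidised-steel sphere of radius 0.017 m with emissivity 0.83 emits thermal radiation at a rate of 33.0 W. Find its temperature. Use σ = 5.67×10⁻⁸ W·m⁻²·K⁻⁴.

A = 4πr² = 4π × (0.017)² = 3.63×10^-3 m².
From P = εσAT⁴, T = (P / εσA)^(1/4) = (33.0 / (0.83 × 5.67×10⁻⁸ × 3.63×10^-3))^(1/4).
T = (1.93×10^11)^(1/4) = 663 K.

T ≈ 663 K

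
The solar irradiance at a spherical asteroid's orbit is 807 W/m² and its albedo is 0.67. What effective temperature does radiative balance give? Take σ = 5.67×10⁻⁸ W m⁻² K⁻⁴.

Power absorbed = (1−a)S·πR²; power emitted = 4πR²σT⁴. Equating and cancelling πR²:
T = ((1−a)S / 4σ)^(1/4) = (266 / (4 × 5.67×10⁻⁸))^(1/4) = (1.17×10^9)^(1/4).
T = 185 K.

T ≈ 185 K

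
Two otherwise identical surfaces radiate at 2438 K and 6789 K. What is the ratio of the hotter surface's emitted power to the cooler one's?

P ∝ T⁴, so the ratio is (6789/2438)⁴ = (2.785)⁴ = 60.1.

ratio ≈ 60.1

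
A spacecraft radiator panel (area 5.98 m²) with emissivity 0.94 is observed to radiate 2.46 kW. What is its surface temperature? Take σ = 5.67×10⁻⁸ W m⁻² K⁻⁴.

From P = εσAT⁴, T = (P / εσA)^(1/4) = (2460 / (0.94 × 5.67×10⁻⁸ × 5.98))^(1/4).
T = (7.72×10^9)^(1/4) = 296 K.

T ≈ 296 K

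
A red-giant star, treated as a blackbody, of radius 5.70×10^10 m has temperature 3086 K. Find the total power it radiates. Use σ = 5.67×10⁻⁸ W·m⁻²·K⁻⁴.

A = 4πr² = 4π × (5.70×10^10)² = 4.08×10^22 m².
P = σAT⁴ = 5.67×10⁻⁸ × 4.08×10^22 × (3086)⁴ = 5.67×10⁻⁸ × 4.08×10^22 × 9.07×10^13.
P = 2.10×10^29 W.

P ≈ 2.10×10^29 W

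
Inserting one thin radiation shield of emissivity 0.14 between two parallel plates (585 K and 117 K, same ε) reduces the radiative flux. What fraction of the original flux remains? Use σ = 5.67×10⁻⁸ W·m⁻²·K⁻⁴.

ratio ≈ 0.500

With N identical shields there are N+1 = 2 gaps in series, each with the same radiative resistance, so the flux falls to 1/(N+1) of its unshielded value.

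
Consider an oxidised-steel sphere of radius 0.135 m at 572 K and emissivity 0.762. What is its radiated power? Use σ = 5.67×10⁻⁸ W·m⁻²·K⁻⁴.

P ≈ 1060 W

A = 4πr² = 4π × (0.135)² = 0.229 m².
P = εσAT⁴ = 0.762 × 5.67×10⁻⁸ × 0.229 × (572)⁴ = 0.762 × 5.67×10⁻⁸ × 0.229 × 1.07×10^11.
P = 1060 W.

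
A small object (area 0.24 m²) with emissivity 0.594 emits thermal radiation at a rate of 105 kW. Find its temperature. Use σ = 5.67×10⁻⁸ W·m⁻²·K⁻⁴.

T ≈ 1900 K

From P = εσAT⁴, T = (P / εσA)^(1/4) = (1.05×10^5 / (0.594 × 5.67×10⁻⁸ × 0.240))^(1/4).
T = (1.30×10^13)^(1/4) = 1900 K.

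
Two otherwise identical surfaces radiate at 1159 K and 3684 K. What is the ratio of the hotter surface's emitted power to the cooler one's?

ratio ≈ 102

P ∝ T⁴, so the ratio is (3684/1159)⁴ = (3.179)⁴ = 102.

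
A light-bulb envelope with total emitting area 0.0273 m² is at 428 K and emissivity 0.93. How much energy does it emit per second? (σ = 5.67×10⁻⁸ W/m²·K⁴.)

P ≈ 48.3 W

Stefan–Boltzmann: P = εσAT⁴ = 0.93 × 5.67×10⁻⁸ × 0.0273 × (428)⁴ = 0.93 × 5.67×10⁻⁸ × 0.0273 × 3.36×10^10.
P = 48.3 W.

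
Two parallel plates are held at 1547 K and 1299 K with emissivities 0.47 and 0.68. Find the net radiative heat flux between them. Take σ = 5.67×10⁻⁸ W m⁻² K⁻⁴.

q ≈ 62900 W/m²

For two large parallel gray plates, q = σ(T₁⁴ − T₂⁴) / (1/ε₁ + 1/ε₂ − 1).
1/ε₁ + 1/ε₂ − 1 = 1/0.47 + 1/0.68 − 1 = 2.598.
T₁⁴ − T₂⁴ = 5.73×10^12 − 2.85×10^12 = 2.88×10^12 K⁴.
q = 5.67×10⁻⁸ × 2.88×10^12 / 2.598 = 62900 W/m².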